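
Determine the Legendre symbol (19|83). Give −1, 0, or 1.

Reciprocity: 19 ≡ 3 and 83 ≡ 3 (mod 4), so (19/83) = −(83/19).
Reduce top mod 19: now compute (7/19).
Reciprocity: 7 ≡ 3 and 19 ≡ 3 (mod 4), so (7/19) = −(19/7).
Reduce top mod 7: now compute (5/7).
Reciprocity: 5 ≡ 1 and 7 ≡ 3 (mod 4), so (5/7) = +(7/5).
Reduce top mod 5: now compute (2/5).
Pull out 2: since 5 ≡ 5 (mod 8), (2/5) = -1.
Reached (1/5) = 1. Collecting the sign flips along the way, the symbol is -1.

-1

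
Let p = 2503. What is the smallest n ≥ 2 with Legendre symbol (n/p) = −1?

3

(2/2503) = +1, so 2 is a residue.
(3/2503) = −1, so 3 is the smallest positive non-residue mod 2503.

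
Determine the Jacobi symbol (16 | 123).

Pull out 2^4: since 123 ≡ 3 (mod 8), (2/123) = -1, so (2/123)^4 = +1.
Reached (1/123) = 1. Collecting the sign flips along the way, the symbol is +1.

1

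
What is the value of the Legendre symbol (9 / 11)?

1

Reciprocity: 9 ≡ 1 and 11 ≡ 3 (mod 4), so (9/11) = +(11/9).
Reduce top mod 9: now compute (2/9).
Pull out 2: since 9 ≡ 1 (mod 8), (2/9) = +1.
Reached (1/9) = 1. Collecting the sign flips along the way, the symbol is +1.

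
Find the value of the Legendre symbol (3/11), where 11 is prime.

Reciprocity: 3 ≡ 3 and 11 ≡ 3 (mod 4), so (3/11) = −(11/3).
Reduce top mod 3: now compute (2/3).
Pull out 2: since 3 ≡ 3 (mod 8), (2/3) = -1.
Reached (1/3) = 1. Collecting the sign flips along the way, the symbol is +1.

1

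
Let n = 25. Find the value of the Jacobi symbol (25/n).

First reduce: 25 ≡ 0 (mod 25).
Top reduces to 0: gcd > 1, so the symbol is 0.

0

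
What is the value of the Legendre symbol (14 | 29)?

-1

Pull out 2: since 29 ≡ 5 (mod 8), (2/29) = -1.
Reciprocity: 7 ≡ 3 and 29 ≡ 1 (mod 4), so (7/29) = +(29/7).
Reduce top mod 7: now compute (1/7).
Reached (1/7) = 1. Collecting the sign flips along the way, the symbol is -1.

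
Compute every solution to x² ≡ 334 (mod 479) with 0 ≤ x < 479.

Since 479 ≡ 3 (mod 4), a square root of 334 is 334^((479+1)/4) = 334^120 mod 479.
Repeated squaring: 334^2≡428, 334^4≡206, 334^8≡284, 334^16≡184, 334^32≡326, 334^64≡417 (mod 479).
334^120 = 334^(64+32+16+8) ≡ 81 (mod 479).
Check: 81² = 6561 ≡ 334 (mod 479). The two roots are 81 and 398.

81, 398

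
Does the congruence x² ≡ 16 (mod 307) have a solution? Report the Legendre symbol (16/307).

Euler's criterion: (16/307) ≡ 16^153 (mod 307).
16^2 ≡ 256 (mod 307)
16^4 ≡ 145 (mod 307)
16^8 ≡ 149 (mod 307)
16^16 ≡ 97 (mod 307)
16^32 ≡ 199 (mod 307)
16^64 ≡ 305 (mod 307)
16^128 ≡ 4 (mod 307)
16^153 = 16^(128+16+8+1) ≡ 1 (mod 307).
Result is 1, so (16/307) = 1.

1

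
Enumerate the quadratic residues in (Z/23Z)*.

1,2,3,4,6,8,9,12,13,16,18

Square k = 1,…,11 (k and 23−k give the same square):
1²=1, 2²=4, 3²=9, 4²=16, 5²≡2, 6²≡13, 7²≡3, 8²≡18, 9²≡12, 10²≡8, 11²≡6 (mod 23).
So the quadratic residues mod 23 are {1, 2, 3, 4, 6, 8, 9, 12, 13, 16, 18}.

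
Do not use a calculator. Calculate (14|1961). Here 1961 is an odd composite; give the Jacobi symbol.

1

Pull out 2: since 1961 ≡ 1 (mod 8), (2/1961) = +1.
Reciprocity: 7 ≡ 3 and 1961 ≡ 1 (mod 4), so (7/1961) = +(1961/7).
Reduce top mod 7: now compute (1/7).
Reached (1/7) = 1. Collecting the sign flips along the way, the symbol is +1.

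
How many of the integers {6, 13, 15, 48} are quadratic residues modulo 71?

3

(6/71) = +1 → QR.
(13/71) = -1 → non-residue.
(15/71) = +1 → QR.
(48/71) = +1 → QR.
Total quadratic residues among the 4: 3.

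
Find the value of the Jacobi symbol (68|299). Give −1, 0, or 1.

Pull out 2^2: since 299 ≡ 3 (mod 8), (2/299) = -1, so (2/299)^2 = +1.
Reciprocity: 17 ≡ 1 and 299 ≡ 3 (mod 4), so (17/299) = +(299/17).
Reduce top mod 17: now compute (10/17).
Pull out 2: since 17 ≡ 1 (mod 8), (2/17) = +1.
Reciprocity: 5 ≡ 1 and 17 ≡ 1 (mod 4), so (5/17) = +(17/5).
Reduce top mod 5: now compute (2/5).
Pull out 2: since 5 ≡ 5 (mod 8), (2/5) = -1.
Reached (1/5) = 1. Collecting the sign flips along the way, the symbol is -1.

-1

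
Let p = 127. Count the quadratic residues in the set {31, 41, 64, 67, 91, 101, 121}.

(31/127) = +1 → QR.
(41/127) = +1 → QR.
(64/127) = +1 → QR.
(67/127) = -1 → non-residue.
(91/127) = -1 → non-residue.
(101/127) = -1 → non-residue.
(121/127) = +1 → QR.
Total quadratic residues among the 7: 4.

4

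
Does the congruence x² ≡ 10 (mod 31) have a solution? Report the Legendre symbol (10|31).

Euler's criterion: (10/31) ≡ 10^15 (mod 31).
10^2 ≡ 7 (mod 31)
10^4 ≡ 18 (mod 31)
10^8 ≡ 14 (mod 31)
10^15 = 10^(8+4+2+1) ≡ 1 (mod 31).
Result is 1, so (10/31) = 1.

1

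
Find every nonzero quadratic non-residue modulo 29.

Square k = 1,…,14 (k and 29−k give the same square):
1²=1, 2²=4, 3²=9, 4²=16, 5²=25, 6²≡7, 7²≡20, 8²≡6, 9²≡23, 10²≡13, 11²≡5, 12²≡28, 13²≡24, 14²≡22 (mod 29).
The residues are {1, 4, 5, 6, 7, 9, 13, 16, 20, 22, 23, 24, 25, 28}; the non-residues are the remaining 14 nonzero classes.

2,3,8,10,11,12,14,15,17,18,19,21,26,27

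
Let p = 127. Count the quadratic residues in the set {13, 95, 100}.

(13/127) = +1 → QR.
(95/127) = -1 → non-residue.
(100/127) = +1 → QR.
Total quadratic residues among the 3: 2.

2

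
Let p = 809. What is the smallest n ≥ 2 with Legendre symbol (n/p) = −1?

3

(2/809) = +1, so 2 is a residue.
(3/809) = −1, so 3 is the smallest positive non-residue mod 809.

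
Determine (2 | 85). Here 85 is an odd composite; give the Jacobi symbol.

Pull out 2: since 85 ≡ 5 (mod 8), (2/85) = -1.
Reached (1/85) = 1. Collecting the sign flips along the way, the symbol is -1.

-1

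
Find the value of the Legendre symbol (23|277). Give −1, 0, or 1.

1

Reciprocity: 23 ≡ 3 and 277 ≡ 1 (mod 4), so (23/277) = +(277/23).
Reduce top mod 23: now compute (1/23).
Reached (1/23) = 1. Collecting the sign flips along the way, the symbol is +1.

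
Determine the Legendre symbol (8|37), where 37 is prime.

-1

Pull out 2^3: since 37 ≡ 5 (mod 8), (2/37) = -1, so (2/37)^3 = -1.
Reached (1/37) = 1. Collecting the sign flips along the way, the symbol is -1.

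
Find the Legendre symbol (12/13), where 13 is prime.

Pull out 2^2: since 13 ≡ 5 (mod 8), (2/13) = -1, so (2/13)^2 = +1.
Reciprocity: 3 ≡ 3 and 13 ≡ 1 (mod 4), so (3/13) = +(13/3).
Reduce top mod 3: now compute (1/3).
Reached (1/3) = 1. Collecting the sign flips along the way, the symbol is +1.

1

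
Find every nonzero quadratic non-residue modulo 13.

2 5 6 7 8 11

Square k = 1,…,6 (k and 13−k give the same square):
1²=1, 2²=4, 3²=9, 4²≡3, 5²≡12, 6²≡10 (mod 13).
The residues are {1, 3, 4, 9, 10, 12}; the non-residues are the remaining 6 nonzero classes.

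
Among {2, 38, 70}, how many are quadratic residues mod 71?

2

(2/71) = +1 → QR.
(38/71) = +1 → QR.
(70/71) = -1 → non-residue.
Total quadratic residues among the 3: 2.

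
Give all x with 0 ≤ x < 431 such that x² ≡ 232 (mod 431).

Since 431 ≡ 3 (mod 4), a square root of 232 is 232^((431+1)/4) = 232^108 mod 431.
Repeated squaring: 232^2≡380, 232^4≡15, 232^8≡225, 232^16≡198, 232^32≡414, 232^64≡289 (mod 431).
232^108 = 232^(64+32+8+4) ≡ 57 (mod 431).
Check: 57² = 3249 ≡ 232 (mod 431). The two roots are 57 and 374.

57, 374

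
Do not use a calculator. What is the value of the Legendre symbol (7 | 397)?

-1

Reciprocity: 7 ≡ 3 and 397 ≡ 1 (mod 4), so (7/397) = +(397/7).
Reduce top mod 7: now compute (5/7).
Reciprocity: 5 ≡ 1 and 7 ≡ 3 (mod 4), so (5/7) = +(7/5).
Reduce top mod 5: now compute (2/5).
Pull out 2: since 5 ≡ 5 (mod 8), (2/5) = -1.
Reached (1/5) = 1. Collecting the sign flips along the way, the symbol is -1.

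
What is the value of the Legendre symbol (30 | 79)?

-1

Pull out 2: since 79 ≡ 7 (mod 8), (2/79) = +1.
Reciprocity: 15 ≡ 3 and 79 ≡ 3 (mod 4), so (15/79) = −(79/15).
Reduce top mod 15: now compute (4/15).
Pull out 2^2: since 15 ≡ 7 (mod 8), (2/15) = +1, so (2/15)^2 = +1.
Reached (1/15) = 1. Collecting the sign flips along the way, the symbol is -1.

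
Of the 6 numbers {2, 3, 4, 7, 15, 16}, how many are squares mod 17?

4

(2/17) = +1 → QR.
(3/17) = -1 → non-residue.
(4/17) = +1 → QR.
(7/17) = -1 → non-residue.
(15/17) = +1 → QR.
(16/17) = +1 → QR.
Total quadratic residues among the 6: 4.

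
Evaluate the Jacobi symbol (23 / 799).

Reciprocity: 23 ≡ 3 and 799 ≡ 3 (mod 4), so (23/799) = −(799/23).
Reduce top mod 23: now compute (17/23).
Reciprocity: 17 ≡ 1 and 23 ≡ 3 (mod 4), so (17/23) = +(23/17).
Reduce top mod 17: now compute (6/17).
Pull out 2: since 17 ≡ 1 (mod 8), (2/17) = +1.
Reciprocity: 3 ≡ 3 and 17 ≡ 1 (mod 4), so (3/17) = +(17/3).
Reduce top mod 3: now compute (2/3).
Pull out 2: since 3 ≡ 3 (mod 8), (2/3) = -1.
Reached (1/3) = 1. Collecting the sign flips along the way, the symbol is +1.

1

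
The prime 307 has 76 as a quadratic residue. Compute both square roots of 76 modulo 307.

Since 307 ≡ 3 (mod 4), a square root of 76 is 76^((307+1)/4) = 76^77 mod 307.
Repeated squaring: 76^2≡250, 76^4≡179, 76^8≡113, 76^16≡182, 76^32≡275, 76^64≡103 (mod 307).
76^77 = 76^(64+8+4+1) ≡ 171 (mod 307).
Check: 171² = 29241 ≡ 76 (mod 307). The two roots are 136 and 171.

136, 171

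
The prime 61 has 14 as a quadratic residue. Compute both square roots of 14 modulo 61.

21, 40

61 ≡ 1 (mod 4), so we find a root by search.
Trying successive values, 21² = 441 ≡ 14 (mod 61). The other root is 61 − 21 = 40.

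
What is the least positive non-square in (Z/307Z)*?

2

(2/307) = −1, so 2 is the smallest positive non-residue mod 307.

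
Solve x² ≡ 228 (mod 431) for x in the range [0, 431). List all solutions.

39, 392

Since 431 ≡ 3 (mod 4), a square root of 228 is 228^((431+1)/4) = 228^108 mod 431.
Repeated squaring: 228^2≡264, 228^4≡305, 228^8≡360, 228^16≡300, 228^32≡352, 228^64≡207 (mod 431).
228^108 = 228^(64+32+8+4) ≡ 392 (mod 431).
Check: 392² = 153664 ≡ 228 (mod 431). The two roots are 39 and 392.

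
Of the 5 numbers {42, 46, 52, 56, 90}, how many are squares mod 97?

(42/97) = -1 → non-residue.
(46/97) = -1 → non-residue.
(52/97) = -1 → non-residue.
(56/97) = -1 → non-residue.
(90/97) = -1 → non-residue.
Total quadratic residues among the 5: 0.

0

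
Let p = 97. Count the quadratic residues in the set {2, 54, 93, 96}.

4

(2/97) = +1 → QR.
(54/97) = +1 → QR.
(93/97) = +1 → QR.
(96/97) = +1 → QR.
Total quadratic residues among the 4: 4.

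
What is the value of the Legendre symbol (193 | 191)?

1

First reduce: 193 ≡ 2 (mod 191).
Pull out 2: since 191 ≡ 7 (mod 8), (2/191) = +1.
Reached (1/191) = 1. Collecting the sign flips along the way, the symbol is +1.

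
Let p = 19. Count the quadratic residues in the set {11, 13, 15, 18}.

(11/19) = +1 → QR.
(13/19) = -1 → non-residue.
(15/19) = -1 → non-residue.
(18/19) = -1 → non-residue.
Total quadratic residues among the 4: 1.

1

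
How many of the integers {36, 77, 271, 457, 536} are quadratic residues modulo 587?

2

(36/587) = +1 → QR.
(77/587) = -1 → non-residue.
(271/587) = -1 → non-residue.
(457/587) = +1 → QR.
(536/587) = -1 → non-residue.
Total quadratic residues among the 5: 2.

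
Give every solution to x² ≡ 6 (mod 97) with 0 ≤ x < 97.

43, 54

97 ≡ 1 (mod 4), so we find a root by search.
Trying successive values, 43² = 1849 ≡ 6 (mod 97). The other root is 97 − 43 = 54.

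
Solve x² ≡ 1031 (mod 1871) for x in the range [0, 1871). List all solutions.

165, 1706

Since 1871 ≡ 3 (mod 4), a square root of 1031 is 1031^((1871+1)/4) = 1031^468 mod 1871.
Repeated squaring: 1031^2≡233, 1031^4≡30, 1031^8≡900, 1031^16≡1728, 1031^32≡1739, 1031^64≡585, 1031^128≡1703, 1031^256≡159 (mod 1871).
1031^468 = 1031^(256+128+64+16+4) ≡ 1706 (mod 1871).
Check: 1706² = 2910436 ≡ 1031 (mod 1871). The two roots are 165 and 1706.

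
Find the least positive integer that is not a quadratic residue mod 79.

(2/79) = +1, so 2 is a residue.
(3/79) = −1, so 3 is the smallest positive non-residue mod 79.

3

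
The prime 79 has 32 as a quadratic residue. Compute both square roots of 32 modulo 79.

36, 43

Since 79 ≡ 3 (mod 4), a square root of 32 is 32^((79+1)/4) = 32^20 mod 79.
Repeated squaring: 32^2≡76, 32^4≡9, 32^8≡2, 32^16≡4 (mod 79).
32^20 = 32^(16+4) ≡ 36 (mod 79).
Check: 36² = 1296 ≡ 32 (mod 79). The two roots are 36 and 43.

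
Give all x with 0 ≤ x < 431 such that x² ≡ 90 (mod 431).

63, 368

Since 431 ≡ 3 (mod 4), a square root of 90 is 90^((431+1)/4) = 90^108 mod 431.
Repeated squaring: 90^2≡342, 90^4≡163, 90^8≡278, 90^16≡135, 90^32≡123, 90^64≡44 (mod 431).
90^108 = 90^(64+32+8+4) ≡ 368 (mod 431).
Check: 368² = 135424 ≡ 90 (mod 431). The two roots are 63 and 368.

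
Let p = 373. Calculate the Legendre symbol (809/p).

1

First reduce: 809 ≡ 63 (mod 373).
Reciprocity: 63 ≡ 3 and 373 ≡ 1 (mod 4), so (63/373) = +(373/63).
Reduce top mod 63: now compute (58/63).
Pull out 2: since 63 ≡ 7 (mod 8), (2/63) = +1.
Reciprocity: 29 ≡ 1 and 63 ≡ 3 (mod 4), so (29/63) = +(63/29).
Reduce top mod 29: now compute (5/29).
Reciprocity: 5 ≡ 1 and 29 ≡ 1 (mod 4), so (5/29) = +(29/5).
Reduce top mod 5: now compute (4/5).
Pull out 2^2: since 5 ≡ 5 (mod 8), (2/5) = -1, so (2/5)^2 = +1.
Reached (1/5) = 1. Collecting the sign flips along the way, the symbol is +1.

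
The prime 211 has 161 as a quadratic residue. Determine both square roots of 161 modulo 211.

43, 168

Since 211 ≡ 3 (mod 4), a square root of 161 is 161^((211+1)/4) = 161^53 mod 211.
Repeated squaring: 161^2≡179, 161^4≡180, 161^8≡117, 161^16≡185, 161^32≡43 (mod 211).
161^53 = 161^(32+16+4+1) ≡ 43 (mod 211).
Check: 43² = 1849 ≡ 161 (mod 211). The two roots are 43 and 168.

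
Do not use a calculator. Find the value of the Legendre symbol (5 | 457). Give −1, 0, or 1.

Reciprocity: 5 ≡ 1 and 457 ≡ 1 (mod 4), so (5/457) = +(457/5).
Reduce top mod 5: now compute (2/5).
Pull out 2: since 5 ≡ 5 (mod 8), (2/5) = -1.
Reached (1/5) = 1. Collecting the sign flips along the way, the symbol is -1.

-1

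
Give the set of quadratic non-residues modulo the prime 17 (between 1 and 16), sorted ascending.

Square k = 1,…,8 (k and 17−k give the same square):
1²=1, 2²=4, 3²=9, 4²=16, 5²≡8, 6²≡2, 7²≡15, 8²≡13 (mod 17).
The residues are {1, 2, 4, 8, 9, 13, 15, 16}; the non-residues are the remaining 8 nonzero classes.

3, 5, 6, 7, 10, 11, 12, 14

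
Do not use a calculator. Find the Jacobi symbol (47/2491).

Reciprocity: 47 ≡ 3 and 2491 ≡ 3 (mod 4), so (47/2491) = −(2491/47).
Reduce top mod 47: now compute (0/47).
Top reduces to 0: gcd > 1, so the symbol is 0.

0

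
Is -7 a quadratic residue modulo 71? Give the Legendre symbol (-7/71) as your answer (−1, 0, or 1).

First reduce: -7 ≡ 64 (mod 71).
Pull out 2^6: since 71 ≡ 7 (mod 8), (2/71) = +1, so (2/71)^6 = +1.
Reached (1/71) = 1. Collecting the sign flips along the way, the symbol is +1.

1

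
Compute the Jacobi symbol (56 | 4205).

Pull out 2^3: since 4205 ≡ 5 (mod 8), (2/4205) = -1, so (2/4205)^3 = -1.
Reciprocity: 7 ≡ 3 and 4205 ≡ 1 (mod 4), so (7/4205) = +(4205/7).
Reduce top mod 7: now compute (5/7).
Reciprocity: 5 ≡ 1 and 7 ≡ 3 (mod 4), so (5/7) = +(7/5).
Reduce top mod 5: now compute (2/5).
Pull out 2: since 5 ≡ 5 (mod 8), (2/5) = -1.
Reached (1/5) = 1. Collecting the sign flips along the way, the symbol is +1.

1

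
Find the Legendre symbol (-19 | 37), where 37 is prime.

-1

First reduce: -19 ≡ 18 (mod 37).
Pull out 2: since 37 ≡ 5 (mod 8), (2/37) = -1.
Reciprocity: 9 ≡ 1 and 37 ≡ 1 (mod 4), so (9/37) = +(37/9).
Reduce top mod 9: now compute (1/9).
Reached (1/9) = 1. Collecting the sign flips along the way, the symbol is -1.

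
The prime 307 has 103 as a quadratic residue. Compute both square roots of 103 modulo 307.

Since 307 ≡ 3 (mod 4), a square root of 103 is 103^((307+1)/4) = 103^77 mod 307.
Repeated squaring: 103^2≡171, 103^4≡76, 103^8≡250, 103^16≡179, 103^32≡113, 103^64≡182 (mod 307).
103^77 = 103^(64+8+4+1) ≡ 275 (mod 307).
Check: 275² = 75625 ≡ 103 (mod 307). The two roots are 32 and 275.

32, 275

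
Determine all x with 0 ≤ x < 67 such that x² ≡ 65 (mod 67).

20, 47

Since 67 ≡ 3 (mod 4), a square root of 65 is 65^((67+1)/4) = 65^17 mod 67.
Repeated squaring: 65^2≡4, 65^4≡16, 65^8≡55, 65^16≡10 (mod 67).
65^17 = 65^(16+1) ≡ 47 (mod 67).
Check: 47² = 2209 ≡ 65 (mod 67). The two roots are 20 and 47.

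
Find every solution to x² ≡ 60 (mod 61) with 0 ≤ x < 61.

61 ≡ 1 (mod 4), so we find a root by search.
Trying successive values, 11² = 121 ≡ 60 (mod 61). The other root is 61 − 11 = 50.

11, 50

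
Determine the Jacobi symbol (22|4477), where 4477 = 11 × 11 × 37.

0

Pull out 2: since 4477 ≡ 5 (mod 8), (2/4477) = -1.
Reciprocity: 11 ≡ 3 and 4477 ≡ 1 (mod 4), so (11/4477) = +(4477/11).
Reduce top mod 11: now compute (0/11).
Top reduces to 0: gcd > 1, so the symbol is 0.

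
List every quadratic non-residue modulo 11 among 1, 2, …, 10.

Square k = 1,…,5 (k and 11−k give the same square):
1²=1, 2²=4, 3²=9, 4²≡5, 5²≡3 (mod 11).
The residues are {1, 3, 4, 5, 9}; the non-residues are the remaining 5 nonzero classes.

2, 6, 7, 8, 10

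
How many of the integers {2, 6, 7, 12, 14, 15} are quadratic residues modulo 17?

2

(2/17) = +1 → QR.
(6/17) = -1 → non-residue.
(7/17) = -1 → non-residue.
(12/17) = -1 → non-residue.
(14/17) = -1 → non-residue.
(15/17) = +1 → QR.
Total quadratic residues among the 6: 2.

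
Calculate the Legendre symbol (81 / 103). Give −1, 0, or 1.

1

Reciprocity: 81 ≡ 1 and 103 ≡ 3 (mod 4), so (81/103) = +(103/81).
Reduce top mod 81: now compute (22/81).
Pull out 2: since 81 ≡ 1 (mod 8), (2/81) = +1.
Reciprocity: 11 ≡ 3 and 81 ≡ 1 (mod 4), so (11/81) = +(81/11).
Reduce top mod 11: now compute (4/11).
Pull out 2^2: since 11 ≡ 3 (mod 8), (2/11) = -1, so (2/11)^2 = +1.
Reached (1/11) = 1. Collecting the sign flips along the way, the symbol is +1.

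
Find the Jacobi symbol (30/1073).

Pull out 2: since 1073 ≡ 1 (mod 8), (2/1073) = +1.
Reciprocity: 15 ≡ 3 and 1073 ≡ 1 (mod 4), so (15/1073) = +(1073/15).
Reduce top mod 15: now compute (8/15).
Pull out 2^3: since 15 ≡ 7 (mod 8), (2/15) = +1, so (2/15)^3 = +1.
Reached (1/15) = 1. Collecting the sign flips along the way, the symbol is +1.

1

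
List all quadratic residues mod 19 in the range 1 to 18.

Square k = 1,…,9 (k and 19−k give the same square):
1²=1, 2²=4, 3²=9, 4²=16, 5²≡6, 6²≡17, 7²≡11, 8²≡7, 9²≡5 (mod 19).
So the quadratic residues mod 19 are {1, 4, 5, 6, 7, 9, 11, 16, 17}.

1, 4, 5, 6, 7, 9, 11, 16, 17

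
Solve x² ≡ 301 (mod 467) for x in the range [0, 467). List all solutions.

146, 321

Since 467 ≡ 3 (mod 4), a square root of 301 is 301^((467+1)/4) = 301^117 mod 467.
Repeated squaring: 301^2≡3, 301^4≡9, 301^8≡81, 301^16≡23, 301^32≡62, 301^64≡108 (mod 467).
301^117 = 301^(64+32+16+4+1) ≡ 146 (mod 467).
Check: 146² = 21316 ≡ 301 (mod 467). The two roots are 146 and 321.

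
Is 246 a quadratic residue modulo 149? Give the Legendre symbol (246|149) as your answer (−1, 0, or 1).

Euler's criterion: (246/149) ≡ 97^74 (mod 149).
97^2 ≡ 22 (mod 149)
97^4 ≡ 37 (mod 149)
97^8 ≡ 28 (mod 149)
97^16 ≡ 39 (mod 149)
97^32 ≡ 31 (mod 149)
97^64 ≡ 67 (mod 149)
97^74 = 97^(64+8+2) ≡ 148 (mod 149).
Result is 148 ≡ −1, so (246/149) = −1.

-1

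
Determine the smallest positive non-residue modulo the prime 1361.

(2/1361) = +1, so 2 is a residue.
(3/1361) = −1, so 3 is the smallest positive non-residue mod 1361.

3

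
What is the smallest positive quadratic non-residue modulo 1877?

(2/1877) = −1, so 2 is the smallest positive non-residue mod 1877.

2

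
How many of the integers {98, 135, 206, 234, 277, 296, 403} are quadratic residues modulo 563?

2

(98/563) = -1 → non-residue.
(135/563) = -1 → non-residue.
(206/563) = -1 → non-residue.
(234/563) = -1 → non-residue.
(277/563) = +1 → QR.
(296/563) = +1 → QR.
(403/563) = -1 → non-residue.
Total quadratic residues among the 7: 2.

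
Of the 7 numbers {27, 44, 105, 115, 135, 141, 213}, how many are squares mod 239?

4

(27/239) = +1 → QR.
(44/239) = +1 → QR.
(105/239) = -1 → non-residue.
(115/239) = -1 → non-residue.
(135/239) = +1 → QR.
(141/239) = -1 → non-residue.
(213/239) = +1 → QR.
Total quadratic residues among the 7: 4.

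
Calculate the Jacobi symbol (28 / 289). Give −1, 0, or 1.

1

Pull out 2^2: since 289 ≡ 1 (mod 8), (2/289) = +1, so (2/289)^2 = +1.
Reciprocity: 7 ≡ 3 and 289 ≡ 1 (mod 4), so (7/289) = +(289/7).
Reduce top mod 7: now compute (2/7).
Pull out 2: since 7 ≡ 7 (mod 8), (2/7) = +1.
Reached (1/7) = 1. Collecting the sign flips along the way, the symbol is +1.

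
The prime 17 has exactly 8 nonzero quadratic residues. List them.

Square k = 1,…,8 (k and 17−k give the same square):
1²=1, 2²=4, 3²=9, 4²=16, 5²≡8, 6²≡2, 7²≡15, 8²≡13 (mod 17).
So the quadratic residues mod 17 are {1, 2, 4, 8, 9, 13, 15, 16}.

1,2,4,8,9,13,15,16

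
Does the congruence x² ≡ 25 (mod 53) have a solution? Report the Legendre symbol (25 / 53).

1

Euler's criterion: (25/53) ≡ 25^26 (mod 53).
25^2 ≡ 42 (mod 53)
25^4 ≡ 15 (mod 53)
25^8 ≡ 13 (mod 53)
25^16 ≡ 10 (mod 53)
25^26 = 25^(16+8+2) ≡ 1 (mod 53).
Result is 1, so (25/53) = 1.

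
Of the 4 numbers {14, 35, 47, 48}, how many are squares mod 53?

(14/53) = -1 → non-residue.
(35/53) = -1 → non-residue.
(47/53) = +1 → QR.
(48/53) = -1 → non-residue.
Total quadratic residues among the 4: 1.

1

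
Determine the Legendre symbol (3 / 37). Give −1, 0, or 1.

Euler's criterion: (3/37) ≡ 3^18 (mod 37).
3^2 ≡ 9 (mod 37)
3^4 ≡ 7 (mod 37)
3^8 ≡ 12 (mod 37)
3^16 ≡ 33 (mod 37)
3^18 = 3^(16+2) ≡ 1 (mod 37).
Result is 1, so (3/37) = 1.

1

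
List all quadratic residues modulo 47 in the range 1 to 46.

Square k = 1,…,23 (k and 47−k give the same square):
1²=1, 2²=4, 3²=9, 4²=16, 5²=25, 6²=36, 7²≡2, 8²≡17, 9²≡34, 10²≡6, 11²≡27, 12²≡3, 13²≡28, 14²≡8, 15²≡37, 16²≡21, 17²≡7, 18²≡42, 19²≡32, 20²≡24, 21²≡18, 22²≡14, 23²≡12 (mod 47).
So the quadratic residues mod 47 are {1, 2, 3, 4, 6, 7, 8, 9, 12, 14, 16, 17, 18, 21, 24, 25, 27, 28, 32, 34, 36, 37, 42}.

1, 2, 3, 4, 6, 7, 8, 9, 12, 14, 16, 17, 18, 21, 24, 25, 27, 28, 32, 34, 36, 37, 42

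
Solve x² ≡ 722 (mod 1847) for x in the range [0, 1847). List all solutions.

Since 1847 ≡ 3 (mod 4), a square root of 722 is 722^((1847+1)/4) = 722^462 mod 1847.
Repeated squaring: 722^2≡430, 722^4≡200, 722^8≡1213, 722^16≡1157, 722^32≡1421, 722^64≡470, 722^128≡1107, 722^256≡888 (mod 1847).
722^462 = 722^(256+128+64+8+4+2) ≡ 817 (mod 1847).
Check: 817² = 667489 ≡ 722 (mod 1847). The two roots are 817 and 1030.

817, 1030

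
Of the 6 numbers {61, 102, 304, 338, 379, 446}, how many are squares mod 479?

2

(61/479) = +1 → QR.
(102/479) = -1 → non-residue.
(304/479) = -1 → non-residue.
(338/479) = +1 → QR.
(379/479) = -1 → non-residue.
(446/479) = -1 → non-residue.
Total quadratic residues among the 6: 2.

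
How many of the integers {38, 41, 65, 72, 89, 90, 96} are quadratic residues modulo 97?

(38/97) = -1 → non-residue.
(41/97) = -1 → non-residue.
(65/97) = +1 → QR.
(72/97) = +1 → QR.
(89/97) = +1 → QR.
(90/97) = -1 → non-residue.
(96/97) = +1 → QR.
Total quadratic residues among the 7: 4.

4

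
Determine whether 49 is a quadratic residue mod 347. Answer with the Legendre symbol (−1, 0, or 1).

Reciprocity: 49 ≡ 1 and 347 ≡ 3 (mod 4), so (49/347) = +(347/49).
Reduce top mod 49: now compute (4/49).
Pull out 2^2: since 49 ≡ 1 (mod 8), (2/49) = +1, so (2/49)^2 = +1.
Reached (1/49) = 1. Collecting the sign flips along the way, the symbol is +1.

1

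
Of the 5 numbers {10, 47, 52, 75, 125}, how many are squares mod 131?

3

(10/131) = -1 → non-residue.
(47/131) = -1 → non-residue.
(52/131) = +1 → QR.
(75/131) = +1 → QR.
(125/131) = +1 → QR.
Total quadratic residues among the 5: 3.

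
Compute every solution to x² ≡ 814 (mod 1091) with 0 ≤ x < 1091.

251, 840

Since 1091 ≡ 3 (mod 4), a square root of 814 is 814^((1091+1)/4) = 814^273 mod 1091.
Repeated squaring: 814^2≡359, 814^4≡143, 814^8≡811, 814^16≡939, 814^32≡193, 814^64≡155, 814^128≡23, 814^256≡529 (mod 1091).
814^273 = 814^(256+16+1) ≡ 251 (mod 1091).
Check: 251² = 63001 ≡ 814 (mod 1091). The two roots are 251 and 840.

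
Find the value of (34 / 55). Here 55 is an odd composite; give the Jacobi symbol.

Pull out 2: since 55 ≡ 7 (mod 8), (2/55) = +1.
Reciprocity: 17 ≡ 1 and 55 ≡ 3 (mod 4), so (17/55) = +(55/17).
Reduce top mod 17: now compute (4/17).
Pull out 2^2: since 17 ≡ 1 (mod 8), (2/17) = +1, so (2/17)^2 = +1.
Reached (1/17) = 1. Collecting the sign flips along the way, the symbol is +1.

1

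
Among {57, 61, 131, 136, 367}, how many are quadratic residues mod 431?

(57/431) = +1 → QR.
(61/431) = +1 → QR.
(131/431) = -1 → non-residue.
(136/431) = -1 → non-residue.
(367/431) = -1 → non-residue.
Total quadratic residues among the 5: 2.

2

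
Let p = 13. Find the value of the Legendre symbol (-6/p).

-1

First reduce: -6 ≡ 7 (mod 13).
Reciprocity: 7 ≡ 3 and 13 ≡ 1 (mod 4), so (7/13) = +(13/7).
Reduce top mod 7: now compute (6/7).
Pull out 2: since 7 ≡ 7 (mod 8), (2/7) = +1.
Reciprocity: 3 ≡ 3 and 7 ≡ 3 (mod 4), so (3/7) = −(7/3).
Reduce top mod 3: now compute (1/3).
Reached (1/3) = 1. Collecting the sign flips along the way, the symbol is -1.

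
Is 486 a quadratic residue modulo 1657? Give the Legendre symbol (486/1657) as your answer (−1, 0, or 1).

Pull out 2: since 1657 ≡ 1 (mod 8), (2/1657) = +1.
Reciprocity: 243 ≡ 3 and 1657 ≡ 1 (mod 4), so (243/1657) = +(1657/243).
Reduce top mod 243: now compute (199/243).
Reciprocity: 199 ≡ 3 and 243 ≡ 3 (mod 4), so (199/243) = −(243/199).
Reduce top mod 199: now compute (44/199).
Pull out 2^2: since 199 ≡ 7 (mod 8), (2/199) = +1, so (2/199)^2 = +1.
Reciprocity: 11 ≡ 3 and 199 ≡ 3 (mod 4), so (11/199) = −(199/11).
Reduce top mod 11: now compute (1/11).
Reached (1/11) = 1. Collecting the sign flips along the way, the symbol is +1.

1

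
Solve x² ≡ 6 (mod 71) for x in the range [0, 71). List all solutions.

19, 52

Since 71 ≡ 3 (mod 4), a square root of 6 is 6^((71+1)/4) = 6^18 mod 71.
Repeated squaring: 6^2≡36, 6^4≡18, 6^8≡40, 6^16≡38 (mod 71).
6^18 = 6^(16+2) ≡ 19 (mod 71).
Check: 19² = 361 ≡ 6 (mod 71). The two roots are 19 and 52.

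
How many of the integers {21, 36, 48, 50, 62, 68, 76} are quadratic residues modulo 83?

4

(21/83) = +1 → QR.
(36/83) = +1 → QR.
(48/83) = +1 → QR.
(50/83) = -1 → non-residue.
(62/83) = -1 → non-residue.
(68/83) = +1 → QR.
(76/83) = -1 → non-residue.
Total quadratic residues among the 7: 4.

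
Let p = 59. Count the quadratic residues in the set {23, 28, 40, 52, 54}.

1

(23/59) = -1 → non-residue.
(28/59) = +1 → QR.
(40/59) = -1 → non-residue.
(52/59) = -1 → non-residue.
(54/59) = -1 → non-residue.
Total quadratic residues among the 5: 1.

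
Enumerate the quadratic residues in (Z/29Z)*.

1 4 5 6 7 9 13 16 20 22 23 24 25 28

Square k = 1,…,14 (k and 29−k give the same square):
1²=1, 2²=4, 3²=9, 4²=16, 5²=25, 6²≡7, 7²≡20, 8²≡6, 9²≡23, 10²≡13, 11²≡5, 12²≡28, 13²≡24, 14²≡22 (mod 29).
So the quadratic residues mod 29 are {1, 4, 5, 6, 7, 9, 13, 16, 20, 22, 23, 24, 25, 28}.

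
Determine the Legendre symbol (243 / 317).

Reciprocity: 243 ≡ 3 and 317 ≡ 1 (mod 4), so (243/317) = +(317/243).
Reduce top mod 243: now compute (74/243).
Pull out 2: since 243 ≡ 3 (mod 8), (2/243) = -1.
Reciprocity: 37 ≡ 1 and 243 ≡ 3 (mod 4), so (37/243) = +(243/37).
Reduce top mod 37: now compute (21/37).
Reciprocity: 21 ≡ 1 and 37 ≡ 1 (mod 4), so (21/37) = +(37/21).
Reduce top mod 21: now compute (16/21).
Pull out 2^4: since 21 ≡ 5 (mod 8), (2/21) = -1, so (2/21)^4 = +1.
Reached (1/21) = 1. Collecting the sign flips along the way, the symbol is -1.

-1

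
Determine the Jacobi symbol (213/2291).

-1

Reciprocity: 213 ≡ 1 and 2291 ≡ 3 (mod 4), so (213/2291) = +(2291/213).
Reduce top mod 213: now compute (161/213).
Reciprocity: 161 ≡ 1 and 213 ≡ 1 (mod 4), so (161/213) = +(213/161).
Reduce top mod 161: now compute (52/161).
Pull out 2^2: since 161 ≡ 1 (mod 8), (2/161) = +1, so (2/161)^2 = +1.
Reciprocity: 13 ≡ 1 and 161 ≡ 1 (mod 4), so (13/161) = +(161/13).
Reduce top mod 13: now compute (5/13).
Reciprocity: 5 ≡ 1 and 13 ≡ 1 (mod 4), so (5/13) = +(13/5).
Reduce top mod 5: now compute (3/5).
Reciprocity: 3 ≡ 3 and 5 ≡ 1 (mod 4), so (3/5) = +(5/3).
Reduce top mod 3: now compute (2/3).
Pull out 2: since 3 ≡ 3 (mod 8), (2/3) = -1.
Reached (1/3) = 1. Collecting the sign flips along the way, the symbol is -1.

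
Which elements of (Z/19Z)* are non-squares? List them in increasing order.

2, 3, 8, 10, 12, 13, 14, 15, 18

Square k = 1,…,9 (k and 19−k give the same square):
1²=1, 2²=4, 3²=9, 4²=16, 5²≡6, 6²≡17, 7²≡11, 8²≡7, 9²≡5 (mod 19).
The residues are {1, 4, 5, 6, 7, 9, 11, 16, 17}; the non-residues are the remaining 9 nonzero classes.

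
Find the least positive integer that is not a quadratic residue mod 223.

3

(2/223) = +1, so 2 is a residue.
(3/223) = −1, so 3 is the smallest positive non-residue mod 223.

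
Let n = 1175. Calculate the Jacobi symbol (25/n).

Reciprocity: 25 ≡ 1 and 1175 ≡ 3 (mod 4), so (25/1175) = +(1175/25).
Reduce top mod 25: now compute (0/25).
Top reduces to 0: gcd > 1, so the symbol is 0.

0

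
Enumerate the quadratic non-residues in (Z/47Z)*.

5, 10, 11, 13, 15, 19, 20, 22, 23, 26, 29, 30, 31, 33, 35, 38, 39, 40, 41, 43, 44, 45, 46

Square k = 1,…,23 (k and 47−k give the same square):
1²=1, 2²=4, 3²=9, 4²=16, 5²=25, 6²=36, 7²≡2, 8²≡17, 9²≡34, 10²≡6, 11²≡27, 12²≡3, 13²≡28, 14²≡8, 15²≡37, 16²≡21, 17²≡7, 18²≡42, 19²≡32, 20²≡24, 21²≡18, 22²≡14, 23²≡12 (mod 47).
The residues are {1, 2, 3, 4, 6, 7, 8, 9, 12, 14, 16, 17, 18, 21, 24, 25, 27, 28, 32, 34, 36, 37, 42}; the non-residues are the remaining 23 nonzero classes.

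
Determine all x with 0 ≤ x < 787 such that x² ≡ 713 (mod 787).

Since 787 ≡ 3 (mod 4), a square root of 713 is 713^((787+1)/4) = 713^197 mod 787.
Repeated squaring: 713^2≡754, 713^4≡302, 713^8≡699, 713^16≡661, 713^32≡136, 713^64≡395, 713^128≡199 (mod 787).
713^197 = 713^(128+64+4+1) ≡ 521 (mod 787).
Check: 521² = 271441 ≡ 713 (mod 787). The two roots are 266 and 521.

266, 521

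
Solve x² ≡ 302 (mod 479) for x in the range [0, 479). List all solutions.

226, 253

Since 479 ≡ 3 (mod 4), a square root of 302 is 302^((479+1)/4) = 302^120 mod 479.
Repeated squaring: 302^2≡194, 302^4≡274, 302^8≡352, 302^16≡322, 302^32≡220, 302^64≡21 (mod 479).
302^120 = 302^(64+32+16+8) ≡ 253 (mod 479).
Check: 253² = 64009 ≡ 302 (mod 479). The two roots are 226 and 253.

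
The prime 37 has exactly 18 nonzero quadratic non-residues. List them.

Square k = 1,…,18 (k and 37−k give the same square):
1²=1, 2²=4, 3²=9, 4²=16, 5²=25, 6²=36, 7²≡12, 8²≡27, 9²≡7, 10²≡26, 11²≡10, 12²≡33, 13²≡21, 14²≡11, 15²≡3, 16²≡34, 17²≡30, 18²≡28 (mod 37).
The residues are {1, 3, 4, 7, 9, 10, 11, 12, 16, 21, 25, 26, 27, 28, 30, 33, 34, 36}; the non-residues are the remaining 18 nonzero classes.

2,5,6,8,13,14,15,17,18,19,20,22,23,24,29,31,32,35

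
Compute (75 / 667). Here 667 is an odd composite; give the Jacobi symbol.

Reciprocity: 75 ≡ 3 and 667 ≡ 3 (mod 4), so (75/667) = −(667/75).
Reduce top mod 75: now compute (67/75).
Reciprocity: 67 ≡ 3 and 75 ≡ 3 (mod 4), so (67/75) = −(75/67).
Reduce top mod 67: now compute (8/67).
Pull out 2^3: since 67 ≡ 3 (mod 8), (2/67) = -1, so (2/67)^3 = -1.
Reached (1/67) = 1. Collecting the sign flips along the way, the symbol is -1.

-1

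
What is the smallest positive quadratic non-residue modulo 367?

(2/367) = +1, so 2 is a residue.
(3/367) = −1, so 3 is the smallest positive non-residue mod 367.

3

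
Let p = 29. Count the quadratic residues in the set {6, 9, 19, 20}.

3

(6/29) = +1 → QR.
(9/29) = +1 → QR.
(19/29) = -1 → non-residue.
(20/29) = +1 → QR.
Total quadratic residues among the 4: 3.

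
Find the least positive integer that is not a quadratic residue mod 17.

3

(2/17) = +1, so 2 is a residue.
(3/17) = −1, so 3 is the smallest positive non-residue mod 17.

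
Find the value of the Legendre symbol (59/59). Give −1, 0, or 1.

0

First reduce: 59 ≡ 0 (mod 59).
Top reduces to 0: gcd > 1, so the symbol is 0.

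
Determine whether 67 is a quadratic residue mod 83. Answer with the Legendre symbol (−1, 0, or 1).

Euler's criterion: (67/83) ≡ 67^41 (mod 83).
67^2 ≡ 7 (mod 83)
67^4 ≡ 49 (mod 83)
67^8 ≡ 77 (mod 83)
67^16 ≡ 36 (mod 83)
67^32 ≡ 51 (mod 83)
67^41 = 67^(32+8+1) ≡ 82 (mod 83).
Result is 82 ≡ −1, so (67/83) = −1.

-1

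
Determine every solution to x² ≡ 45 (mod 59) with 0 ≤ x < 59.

24, 35

Since 59 ≡ 3 (mod 4), a square root of 45 is 45^((59+1)/4) = 45^15 mod 59.
Repeated squaring: 45^2≡19, 45^4≡7, 45^8≡49 (mod 59).
45^15 = 45^(8+4+2+1) ≡ 35 (mod 59).
Check: 35² = 1225 ≡ 45 (mod 59). The two roots are 24 and 35.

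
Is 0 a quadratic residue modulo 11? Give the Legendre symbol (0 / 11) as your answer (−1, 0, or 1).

0

Top reduces to 0: gcd > 1, so the symbol is 0.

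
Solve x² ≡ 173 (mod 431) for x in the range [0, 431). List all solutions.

76, 355

Since 431 ≡ 3 (mod 4), a square root of 173 is 173^((431+1)/4) = 173^108 mod 431.
Repeated squaring: 173^2≡190, 173^4≡327, 173^8≡41, 173^16≡388, 173^32≡125, 173^64≡109 (mod 431).
173^108 = 173^(64+32+8+4) ≡ 76 (mod 431).
Check: 76² = 5776 ≡ 173 (mod 431). The two roots are 76 and 355.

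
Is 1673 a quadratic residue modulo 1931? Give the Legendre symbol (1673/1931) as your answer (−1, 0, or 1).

1

Reciprocity: 1673 ≡ 1 and 1931 ≡ 3 (mod 4), so (1673/1931) = +(1931/1673).
Reduce top mod 1673: now compute (258/1673).
Pull out 2: since 1673 ≡ 1 (mod 8), (2/1673) = +1.
Reciprocity: 129 ≡ 1 and 1673 ≡ 1 (mod 4), so (129/1673) = +(1673/129).
Reduce top mod 129: now compute (125/129).
Reciprocity: 125 ≡ 1 and 129 ≡ 1 (mod 4), so (125/129) = +(129/125).
Reduce top mod 125: now compute (4/125).
Pull out 2^2: since 125 ≡ 5 (mod 8), (2/125) = -1, so (2/125)^2 = +1.
Reached (1/125) = 1. Collecting the sign flips along the way, the symbol is +1.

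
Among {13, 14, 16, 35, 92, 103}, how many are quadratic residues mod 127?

(13/127) = +1 → QR.
(14/127) = -1 → non-residue.
(16/127) = +1 → QR.
(35/127) = +1 → QR.
(92/127) = -1 → non-residue.
(103/127) = +1 → QR.
Total quadratic residues among the 6: 4.

4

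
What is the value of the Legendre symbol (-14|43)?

First reduce: -14 ≡ 29 (mod 43).
Reciprocity: 29 ≡ 1 and 43 ≡ 3 (mod 4), so (29/43) = +(43/29).
Reduce top mod 29: now compute (14/29).
Pull out 2: since 29 ≡ 5 (mod 8), (2/29) = -1.
Reciprocity: 7 ≡ 3 and 29 ≡ 1 (mod 4), so (7/29) = +(29/7).
Reduce top mod 7: now compute (1/7).
Reached (1/7) = 1. Collecting the sign flips along the way, the symbol is -1.

-1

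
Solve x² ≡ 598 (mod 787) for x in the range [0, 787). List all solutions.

Since 787 ≡ 3 (mod 4), a square root of 598 is 598^((787+1)/4) = 598^197 mod 787.
Repeated squaring: 598^2≡306, 598^4≡770, 598^8≡289, 598^16≡99, 598^32≡357, 598^64≡742, 598^128≡451 (mod 787).
598^197 = 598^(128+64+4+1) ≡ 624 (mod 787).
Check: 624² = 389376 ≡ 598 (mod 787). The two roots are 163 and 624.

163, 624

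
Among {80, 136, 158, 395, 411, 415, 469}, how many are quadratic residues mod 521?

(80/521) = +1 → QR.
(136/521) = -1 → non-residue.
(158/521) = -1 → non-residue.
(395/521) = -1 → non-residue.
(411/521) = +1 → QR.
(415/521) = +1 → QR.
(469/521) = +1 → QR.
Total quadratic residues among the 7: 4.

4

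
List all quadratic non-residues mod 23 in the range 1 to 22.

Square k = 1,…,11 (k and 23−k give the same square):
1²=1, 2²=4, 3²=9, 4²=16, 5²≡2, 6²≡13, 7²≡3, 8²≡18, 9²≡12, 10²≡8, 11²≡6 (mod 23).
The residues are {1, 2, 3, 4, 6, 8, 9, 12, 13, 16, 18}; the non-residues are the remaining 11 nonzero classes.

5, 7, 10, 11, 14, 15, 17, 19, 20, 21, 22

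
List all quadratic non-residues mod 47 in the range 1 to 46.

Square k = 1,…,23 (k and 47−k give the same square):
1²=1, 2²=4, 3²=9, 4²=16, 5²=25, 6²=36, 7²≡2, 8²≡17, 9²≡34, 10²≡6, 11²≡27, 12²≡3, 13²≡28, 14²≡8, 15²≡37, 16²≡21, 17²≡7, 18²≡42, 19²≡32, 20²≡24, 21²≡18, 22²≡14, 23²≡12 (mod 47).
The residues are {1, 2, 3, 4, 6, 7, 8, 9, 12, 14, 16, 17, 18, 21, 24, 25, 27, 28, 32, 34, 36, 37, 42}; the non-residues are the remaining 23 nonzero classes.

5 10 11 13 15 19 20 22 23 26 29 30 31 33 35 38 39 40 41 43 44 45 46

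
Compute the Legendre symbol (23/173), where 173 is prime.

Euler's criterion: (23/173) ≡ 23^86 (mod 173).
23^2 ≡ 10 (mod 173)
23^4 ≡ 100 (mod 173)
23^8 ≡ 139 (mod 173)
23^16 ≡ 118 (mod 173)
23^32 ≡ 84 (mod 173)
23^64 ≡ 136 (mod 173)
23^86 = 23^(64+16+4+2) ≡ 1 (mod 173).
Result is 1, so (23/173) = 1.

1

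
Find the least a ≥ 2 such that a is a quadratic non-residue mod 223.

(2/223) = +1, so 2 is a residue.
(3/223) = −1, so 3 is the smallest positive non-residue mod 223.

3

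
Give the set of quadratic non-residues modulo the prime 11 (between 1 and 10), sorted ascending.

2,6,7,8,10

Square k = 1,…,5 (k and 11−k give the same square):
1²=1, 2²=4, 3²=9, 4²≡5, 5²≡3 (mod 11).
The residues are {1, 3, 4, 5, 9}; the non-residues are the remaining 5 nonzero classes.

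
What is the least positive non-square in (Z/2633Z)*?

(2/2633) = +1, so 2 is a residue.
(3/2633) = −1, so 3 is the smallest positive non-residue mod 2633.

3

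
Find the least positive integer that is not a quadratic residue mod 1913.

3

(2/1913) = +1, so 2 is a residue.
(3/1913) = −1, so 3 is the smallest positive non-residue mod 1913.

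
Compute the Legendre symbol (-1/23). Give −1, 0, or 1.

Euler's criterion: (-1/23) ≡ 22^11 (mod 23).
22^2 ≡ 1 (mod 23)
22^4 ≡ 1 (mod 23)
22^8 ≡ 1 (mod 23)
22^11 = 22^(8+2+1) ≡ 22 (mod 23).
Result is 22 ≡ −1, so (-1/23) = −1.

-1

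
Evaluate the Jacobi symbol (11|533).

1

Reciprocity: 11 ≡ 3 and 533 ≡ 1 (mod 4), so (11/533) = +(533/11).
Reduce top mod 11: now compute (5/11).
Reciprocity: 5 ≡ 1 and 11 ≡ 3 (mod 4), so (5/11) = +(11/5).
Reduce top mod 5: now compute (1/5).
Reached (1/5) = 1. Collecting the sign flips along the way, the symbol is +1.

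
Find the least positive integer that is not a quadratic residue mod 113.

(2/113) = +1, so 2 is a residue.
(3/113) = −1, so 3 is the smallest positive non-residue mod 113.

3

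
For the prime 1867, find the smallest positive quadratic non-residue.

2

(2/1867) = −1, so 2 is the smallest positive non-residue mod 1867.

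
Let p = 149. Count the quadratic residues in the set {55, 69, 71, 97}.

1

(55/149) = -1 → non-residue.
(69/149) = +1 → QR.
(71/149) = -1 → non-residue.
(97/149) = -1 → non-residue.
Total quadratic residues among the 4: 1.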